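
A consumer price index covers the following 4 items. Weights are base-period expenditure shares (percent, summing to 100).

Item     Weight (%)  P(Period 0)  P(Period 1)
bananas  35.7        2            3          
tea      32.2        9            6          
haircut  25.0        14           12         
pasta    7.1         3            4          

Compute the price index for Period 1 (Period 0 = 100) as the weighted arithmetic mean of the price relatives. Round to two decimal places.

105.91

bananas: 35.7 × (3/2) = 35.7 × 1.500000 = 53.5500
tea: 32.2 × (6/9) = 32.2 × 0.666667 = 21.4667
haircut: 25.0 × (12/14) = 25.0 × 0.857143 = 21.4286
pasta: 7.1 × (4/3) = 7.1 × 1.333333 = 9.4667
Index = Σ wᵢ·(p₁ᵢ/p₀ᵢ) = 53.5500 + 21.4667 + 21.4286 + 9.4667 = 105.9119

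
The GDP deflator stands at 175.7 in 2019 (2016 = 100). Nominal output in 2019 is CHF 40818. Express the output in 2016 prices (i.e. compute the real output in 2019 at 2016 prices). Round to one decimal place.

23231.6

Real = Nominal ÷ (Index/100) = 40818 ÷ (175.7/100)
     = 40818 ÷ 1.757 = 23231.6448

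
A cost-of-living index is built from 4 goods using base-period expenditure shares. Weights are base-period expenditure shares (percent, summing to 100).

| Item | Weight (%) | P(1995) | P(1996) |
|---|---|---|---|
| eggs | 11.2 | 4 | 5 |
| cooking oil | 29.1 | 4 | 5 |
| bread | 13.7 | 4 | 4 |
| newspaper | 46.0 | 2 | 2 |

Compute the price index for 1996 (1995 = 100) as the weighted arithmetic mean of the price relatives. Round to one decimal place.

eggs: 11.2 × (5/4) = 11.2 × 1.250000 = 14.0000
cooking oil: 29.1 × (5/4) = 29.1 × 1.250000 = 36.3750
bread: 13.7 × (4/4) = 13.7 × 1.000000 = 13.7000
newspaper: 46.0 × (2/2) = 46.0 × 1.000000 = 46.0000
Index = Σ wᵢ·(p₁ᵢ/p₀ᵢ) = 14.0000 + 36.3750 + 13.7000 + 46.0000 = 110.0750

110.1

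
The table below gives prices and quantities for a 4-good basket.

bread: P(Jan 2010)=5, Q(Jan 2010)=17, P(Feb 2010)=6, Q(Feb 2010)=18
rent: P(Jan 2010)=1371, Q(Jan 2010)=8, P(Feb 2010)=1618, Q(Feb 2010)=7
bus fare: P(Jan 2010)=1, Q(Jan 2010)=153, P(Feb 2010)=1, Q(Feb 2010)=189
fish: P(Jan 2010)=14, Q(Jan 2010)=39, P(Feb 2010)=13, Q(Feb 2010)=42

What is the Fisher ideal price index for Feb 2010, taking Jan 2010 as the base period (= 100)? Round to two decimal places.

116.46

Laspeyres component (base-period weights):
ΣP(Feb 2010)Q(Jan 2010) = 6×17 + 1618×8 + 1×153 + 13×39 = 102 + 12944 + 153 + 507 = 13706
ΣP(Jan 2010)Q(Jan 2010) = 5×17 + 1371×8 + 1×153 + 14×39 = 85 + 10968 + 153 + 546 = 11752
L = 13706 / 11752 × 100 = 116.6270
Paasche component (current-period weights):
ΣP(Feb 2010)Q(Feb 2010) = 6×18 + 1618×7 + 1×189 + 13×42 = 108 + 11326 + 189 + 546 = 12169
ΣP(Jan 2010)Q(Feb 2010) = 5×18 + 1371×7 + 1×189 + 14×42 = 90 + 9597 + 189 + 588 = 10464
P = 12169 / 10464 × 100 = 116.2940
Fisher = √(L × P) = √(116.6270 × 116.2940) = 116.4603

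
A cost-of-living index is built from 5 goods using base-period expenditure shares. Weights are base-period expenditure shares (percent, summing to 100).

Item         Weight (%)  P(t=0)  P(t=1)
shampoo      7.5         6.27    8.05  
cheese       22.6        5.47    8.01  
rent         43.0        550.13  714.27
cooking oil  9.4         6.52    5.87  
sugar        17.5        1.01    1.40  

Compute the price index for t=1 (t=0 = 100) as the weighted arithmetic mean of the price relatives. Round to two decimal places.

shampoo: 7.5 × (8.05/6.27) = 7.5 × 1.283892 = 9.6292
cheese: 22.6 × (8.01/5.47) = 22.6 × 1.464351 = 33.0943
rent: 43.0 × (714.27/550.13) = 43.0 × 1.298366 = 55.8297
cooking oil: 9.4 × (5.87/6.52) = 9.4 × 0.900307 = 8.4629
sugar: 17.5 × (1.40/1.01) = 17.5 × 1.386139 = 24.2574
Index = Σ wᵢ·(p₁ᵢ/p₀ᵢ) = 9.6292 + 33.0943 + 55.8297 + 8.4629 + 24.2574 = 131.2736

131.27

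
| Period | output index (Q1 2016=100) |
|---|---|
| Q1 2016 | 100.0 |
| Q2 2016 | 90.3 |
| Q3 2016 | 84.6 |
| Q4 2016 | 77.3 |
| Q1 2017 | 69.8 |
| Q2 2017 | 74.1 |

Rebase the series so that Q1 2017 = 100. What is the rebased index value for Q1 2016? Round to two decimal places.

Rebased(Q1 2016) = 100.0 / 69.8 × 100 = 143.2665

143.27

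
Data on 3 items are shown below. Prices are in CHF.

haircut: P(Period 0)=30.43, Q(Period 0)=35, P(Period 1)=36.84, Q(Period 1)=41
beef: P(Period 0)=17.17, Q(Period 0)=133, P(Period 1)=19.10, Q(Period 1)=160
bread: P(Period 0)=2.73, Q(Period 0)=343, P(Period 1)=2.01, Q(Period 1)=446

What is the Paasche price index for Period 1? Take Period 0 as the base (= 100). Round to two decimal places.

Paasche price index uses current-period quantities as weights.
ΣP(Period 1)·Q(Period 1) = 36.84×41 + 19.10×160 + 2.01×446 = 1510.44 + 3056 + 896.46 = 5462.9
ΣP(Period 0)·Q(Period 1) = 30.43×41 + 17.17×160 + 2.73×446 = 1247.63 + 2747.2 + 1217.58 = 5212.41
Index = 5462.9 / 5212.41 × 100 = 104.8056

104.81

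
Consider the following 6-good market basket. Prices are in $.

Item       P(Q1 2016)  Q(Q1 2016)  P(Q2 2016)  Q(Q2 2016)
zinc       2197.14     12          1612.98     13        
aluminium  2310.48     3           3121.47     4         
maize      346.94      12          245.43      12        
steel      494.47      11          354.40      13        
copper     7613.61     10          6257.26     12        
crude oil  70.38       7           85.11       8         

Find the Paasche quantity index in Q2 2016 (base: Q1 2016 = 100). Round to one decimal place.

118.3

Paasche quantity index uses current-period prices as weights.
ΣP(Q2 2016)·Q(Q2 2016) = 1612.98×13 + 3121.47×4 + 245.43×12 + 354.40×13 + 6257.26×12 + 85.11×8 = 20968.74 + 12485.88 + 2945.16 + 4607.2 + 75087.12 + 680.88 = 116774.98
ΣP(Q2 2016)·Q(Q1 2016) = 1612.98×12 + 3121.47×3 + 245.43×12 + 354.40×11 + 6257.26×10 + 85.11×7 = 19355.76 + 9364.41 + 2945.16 + 3898.4 + 62572.6 + 595.77 = 98732.1
Index = 116774.98 / 98732.1 × 100 = 118.2746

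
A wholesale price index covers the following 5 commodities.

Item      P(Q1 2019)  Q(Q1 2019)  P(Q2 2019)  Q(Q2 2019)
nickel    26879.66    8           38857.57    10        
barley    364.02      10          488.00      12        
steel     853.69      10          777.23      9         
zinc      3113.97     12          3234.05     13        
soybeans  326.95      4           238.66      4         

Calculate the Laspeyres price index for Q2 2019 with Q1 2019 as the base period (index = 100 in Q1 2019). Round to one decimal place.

136.6

Laspeyres price index uses base-period quantities as weights.
ΣP(Q2 2019)·Q(Q1 2019) = 38857.57×8 + 488.00×10 + 777.23×10 + 3234.05×12 + 238.66×4 = 310860.56 + 4880 + 7772.3 + 38808.6 + 954.64 = 363276.1
ΣP(Q1 2019)·Q(Q1 2019) = 26879.66×8 + 364.02×10 + 853.69×10 + 3113.97×12 + 326.95×4 = 215037.28 + 3640.2 + 8536.9 + 37367.64 + 1307.8 = 265889.82
Index = 363276.1 / 265889.82 × 100 = 136.6266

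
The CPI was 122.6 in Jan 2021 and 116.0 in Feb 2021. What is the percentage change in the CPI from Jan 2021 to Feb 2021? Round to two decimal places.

Change = (116.0 − 122.6) / 122.6 × 100
       = -6.6 / 122.6 × 100 = -5.3834%

-5.38%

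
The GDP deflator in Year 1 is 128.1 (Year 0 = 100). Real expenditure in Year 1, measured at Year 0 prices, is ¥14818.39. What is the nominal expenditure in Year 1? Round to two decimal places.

Nominal = Real × (Index/100) = 14818.39 × (128.1/100)
        = 14818.39 × 1.281 = 18982.3576

18982.36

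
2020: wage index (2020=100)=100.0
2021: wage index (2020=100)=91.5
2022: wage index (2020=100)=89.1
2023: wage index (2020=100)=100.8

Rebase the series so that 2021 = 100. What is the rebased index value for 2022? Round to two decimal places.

Rebased(2022) = 89.1 / 91.5 × 100 = 97.3770

97.38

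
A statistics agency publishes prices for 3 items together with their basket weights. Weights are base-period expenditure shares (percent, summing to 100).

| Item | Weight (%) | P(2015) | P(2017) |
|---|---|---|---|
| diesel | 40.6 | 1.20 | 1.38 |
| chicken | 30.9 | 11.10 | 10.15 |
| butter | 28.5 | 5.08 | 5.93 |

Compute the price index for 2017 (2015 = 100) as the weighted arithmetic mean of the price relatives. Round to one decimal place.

diesel: 40.6 × (1.38/1.20) = 40.6 × 1.150000 = 46.6900
chicken: 30.9 × (10.15/11.10) = 30.9 × 0.914414 = 28.2554
butter: 28.5 × (5.93/5.08) = 28.5 × 1.167323 = 33.2687
Index = Σ wᵢ·(p₁ᵢ/p₀ᵢ) = 46.6900 + 28.2554 + 33.2687 = 108.2141

108.2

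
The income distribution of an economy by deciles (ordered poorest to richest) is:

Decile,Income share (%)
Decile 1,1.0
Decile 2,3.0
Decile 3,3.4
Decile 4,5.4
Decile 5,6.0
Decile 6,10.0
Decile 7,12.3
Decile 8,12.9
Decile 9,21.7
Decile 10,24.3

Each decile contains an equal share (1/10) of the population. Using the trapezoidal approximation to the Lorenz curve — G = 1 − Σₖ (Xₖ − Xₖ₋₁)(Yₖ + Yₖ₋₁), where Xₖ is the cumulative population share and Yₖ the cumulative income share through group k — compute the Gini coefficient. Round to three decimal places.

Cumulative income shares Yₖ: 0.0100, 0.0400, 0.0740, 0.1280, 0.1880, 0.2880, 0.4110, 0.5400, 0.7570, 1.0000
Σ (Xₖ−Xₖ₋₁)(Yₖ+Yₖ₋₁) = (1/10)(0.0100+0.0000) + (1/10)(0.0400+0.0100) + (1/10)(0.0740+0.0400) + (1/10)(0.1280+0.0740) + (1/10)(0.1880+0.1280) + (1/10)(0.2880+0.1880) + (1/10)(0.4110+0.2880) + (1/10)(0.5400+0.4110) + (1/10)(0.7570+0.5400) + (1/10)(1.0000+0.7570)
  = 0.0010 + 0.0050 + 0.0114 + 0.0202 + 0.0316 + 0.0476 + 0.0699 + 0.0951 + 0.1297 + 0.1757 = 0.5872
G = 1 − 0.5872 = 0.4128

0.413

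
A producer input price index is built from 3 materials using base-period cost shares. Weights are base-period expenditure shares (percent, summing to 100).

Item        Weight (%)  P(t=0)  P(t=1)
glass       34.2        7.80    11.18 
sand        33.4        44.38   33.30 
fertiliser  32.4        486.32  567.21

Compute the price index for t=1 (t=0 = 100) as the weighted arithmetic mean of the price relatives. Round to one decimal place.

glass: 34.2 × (11.18/7.80) = 34.2 × 1.433333 = 49.0200
sand: 33.4 × (33.30/44.38) = 33.4 × 0.750338 = 25.0613
fertiliser: 32.4 × (567.21/486.32) = 32.4 × 1.166331 = 37.7891
Index = Σ wᵢ·(p₁ᵢ/p₀ᵢ) = 49.0200 + 25.0613 + 37.7891 = 111.8704

111.9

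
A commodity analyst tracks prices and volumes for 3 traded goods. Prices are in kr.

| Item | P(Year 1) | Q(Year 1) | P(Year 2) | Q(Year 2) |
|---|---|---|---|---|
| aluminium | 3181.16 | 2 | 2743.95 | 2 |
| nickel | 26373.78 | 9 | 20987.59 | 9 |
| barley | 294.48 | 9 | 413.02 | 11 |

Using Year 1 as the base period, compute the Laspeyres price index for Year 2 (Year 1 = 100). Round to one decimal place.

80.4

Laspeyres price index uses base-period quantities as weights.
ΣP(Year 2)·Q(Year 1) = 2743.95×2 + 20987.59×9 + 413.02×9 = 5487.9 + 188888.31 + 3717.18 = 198093.39
ΣP(Year 1)·Q(Year 1) = 3181.16×2 + 26373.78×9 + 294.48×9 = 6362.32 + 237364.02 + 2650.32 = 246376.66
Index = 198093.39 / 246376.66 × 100 = 80.4027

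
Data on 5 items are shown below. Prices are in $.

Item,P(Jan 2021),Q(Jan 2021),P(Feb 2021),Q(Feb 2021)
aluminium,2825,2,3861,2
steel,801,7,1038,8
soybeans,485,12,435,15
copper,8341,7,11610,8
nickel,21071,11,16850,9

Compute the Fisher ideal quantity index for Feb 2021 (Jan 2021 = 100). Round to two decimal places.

91.41

Laspeyres component (base-period weights):
ΣP(Jan 2021)Q(Feb 2021) = 2825×2 + 801×8 + 485×15 + 8341×8 + 21071×9 = 5650 + 6408 + 7275 + 66728 + 189639 = 275700
ΣP(Jan 2021)Q(Jan 2021) = 2825×2 + 801×7 + 485×12 + 8341×7 + 21071×11 = 5650 + 5607 + 5820 + 58387 + 231781 = 307245
L = 275700 / 307245 × 100 = 89.7329
Paasche component (current-period weights):
ΣP(Feb 2021)Q(Feb 2021) = 3861×2 + 1038×8 + 435×15 + 11610×8 + 16850×9 = 7722 + 8304 + 6525 + 92880 + 151650 = 267081
ΣP(Feb 2021)Q(Jan 2021) = 3861×2 + 1038×7 + 435×12 + 11610×7 + 16850×11 = 7722 + 7266 + 5220 + 81270 + 185350 = 286828
P = 267081 / 286828 × 100 = 93.1154
Fisher = √(L × P) = √(89.7329 × 93.1154) = 91.4085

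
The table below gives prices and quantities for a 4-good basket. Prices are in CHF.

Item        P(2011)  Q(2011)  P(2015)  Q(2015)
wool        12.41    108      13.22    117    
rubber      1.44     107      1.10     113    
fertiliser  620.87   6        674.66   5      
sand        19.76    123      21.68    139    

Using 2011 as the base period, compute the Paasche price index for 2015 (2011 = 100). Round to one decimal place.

Paasche price index uses current-period quantities as weights.
ΣP(2015)·Q(2015) = 13.22×117 + 1.10×113 + 674.66×5 + 21.68×139 = 1546.74 + 124.3 + 3373.3 + 3013.52 = 8057.86
ΣP(2011)·Q(2015) = 12.41×117 + 1.44×113 + 620.87×5 + 19.76×139 = 1451.97 + 162.72 + 3104.35 + 2746.64 = 7465.68
Index = 8057.86 / 7465.68 × 100 = 107.9320

107.9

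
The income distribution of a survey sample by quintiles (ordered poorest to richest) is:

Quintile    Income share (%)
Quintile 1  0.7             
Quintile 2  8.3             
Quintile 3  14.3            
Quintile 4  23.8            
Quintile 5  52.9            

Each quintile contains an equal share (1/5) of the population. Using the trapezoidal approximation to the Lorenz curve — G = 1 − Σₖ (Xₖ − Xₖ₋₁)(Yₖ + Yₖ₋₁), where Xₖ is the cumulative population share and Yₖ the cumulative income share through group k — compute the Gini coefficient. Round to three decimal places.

0.480

Cumulative income shares Yₖ: 0.0070, 0.0900, 0.2330, 0.4710, 1.0000
Σ (Xₖ−Xₖ₋₁)(Yₖ+Yₖ₋₁) = (1/5)(0.0070+0.0000) + (1/5)(0.0900+0.0070) + (1/5)(0.2330+0.0900) + (1/5)(0.4710+0.2330) + (1/5)(1.0000+0.4710)
  = 0.0014 + 0.0194 + 0.0646 + 0.1408 + 0.2942 = 0.5204
G = 1 − 0.5204 = 0.4796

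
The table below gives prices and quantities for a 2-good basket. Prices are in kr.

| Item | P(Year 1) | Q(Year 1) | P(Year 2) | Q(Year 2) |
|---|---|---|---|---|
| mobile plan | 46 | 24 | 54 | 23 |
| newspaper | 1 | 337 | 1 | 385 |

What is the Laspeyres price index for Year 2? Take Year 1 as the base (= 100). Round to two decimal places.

Laspeyres price index uses base-period quantities as weights.
ΣP(Year 2)·Q(Year 1) = 54×24 + 1×337 = 1296 + 337 = 1633
ΣP(Year 1)·Q(Year 1) = 46×24 + 1×337 = 1104 + 337 = 1441
Index = 1633 / 1441 × 100 = 113.3241

113.32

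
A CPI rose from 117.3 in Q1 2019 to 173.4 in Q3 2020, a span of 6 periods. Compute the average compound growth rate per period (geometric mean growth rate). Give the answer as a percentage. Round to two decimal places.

Growth factor = (173.4/117.3)^(1/6) = (1.478261)^(1/6) = 1.067313
Growth rate = 1.067313 − 1 = 0.067313 = 6.7313%

6.73%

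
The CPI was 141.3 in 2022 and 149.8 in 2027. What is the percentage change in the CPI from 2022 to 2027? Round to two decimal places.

Change = (149.8 − 141.3) / 141.3 × 100
       = 8.5 / 141.3 × 100 = 6.0156%

6.02%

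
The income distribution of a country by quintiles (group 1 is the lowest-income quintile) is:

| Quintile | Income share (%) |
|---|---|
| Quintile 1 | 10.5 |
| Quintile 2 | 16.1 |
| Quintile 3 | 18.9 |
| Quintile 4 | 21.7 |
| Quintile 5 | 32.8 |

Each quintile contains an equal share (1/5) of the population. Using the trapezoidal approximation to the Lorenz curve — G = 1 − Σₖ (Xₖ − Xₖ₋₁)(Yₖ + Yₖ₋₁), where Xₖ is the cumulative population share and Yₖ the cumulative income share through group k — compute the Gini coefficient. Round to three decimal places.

0.201

Cumulative income shares Yₖ: 0.1050, 0.2660, 0.4550, 0.6720, 1.0000
Σ (Xₖ−Xₖ₋₁)(Yₖ+Yₖ₋₁) = (1/5)(0.1050+0.0000) + (1/5)(0.2660+0.1050) + (1/5)(0.4550+0.2660) + (1/5)(0.6720+0.4550) + (1/5)(1.0000+0.6720)
  = 0.0210 + 0.0742 + 0.1442 + 0.2254 + 0.3344 = 0.7992
G = 1 − 0.7992 = 0.2008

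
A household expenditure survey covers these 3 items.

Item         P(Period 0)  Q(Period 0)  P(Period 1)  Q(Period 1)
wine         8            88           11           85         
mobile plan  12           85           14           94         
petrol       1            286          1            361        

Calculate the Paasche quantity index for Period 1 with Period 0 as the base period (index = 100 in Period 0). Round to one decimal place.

106.9

Paasche quantity index uses current-period prices as weights.
ΣP(Period 1)·Q(Period 1) = 11×85 + 14×94 + 1×361 = 935 + 1316 + 361 = 2612
ΣP(Period 1)·Q(Period 0) = 11×88 + 14×85 + 1×286 = 968 + 1190 + 286 = 2444
Index = 2612 / 2444 × 100 = 106.8740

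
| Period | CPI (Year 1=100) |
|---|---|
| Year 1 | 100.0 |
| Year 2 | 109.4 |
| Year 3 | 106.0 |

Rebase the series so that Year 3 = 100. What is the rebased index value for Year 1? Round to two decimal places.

94.34

Rebased(Year 1) = 100.0 / 106.0 × 100 = 94.3396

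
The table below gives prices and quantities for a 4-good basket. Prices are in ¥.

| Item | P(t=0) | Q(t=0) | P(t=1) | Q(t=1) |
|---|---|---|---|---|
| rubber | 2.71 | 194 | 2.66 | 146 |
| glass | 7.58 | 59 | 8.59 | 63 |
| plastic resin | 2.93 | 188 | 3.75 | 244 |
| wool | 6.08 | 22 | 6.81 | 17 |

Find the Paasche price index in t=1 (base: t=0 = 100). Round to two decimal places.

Paasche price index uses current-period quantities as weights.
ΣP(t=1)·Q(t=1) = 2.66×146 + 8.59×63 + 3.75×244 + 6.81×17 = 388.36 + 541.17 + 915 + 115.77 = 1960.3
ΣP(t=0)·Q(t=1) = 2.71×146 + 7.58×63 + 2.93×244 + 6.08×17 = 395.66 + 477.54 + 714.92 + 103.36 = 1691.48
Index = 1960.3 / 1691.48 × 100 = 115.8926

115.89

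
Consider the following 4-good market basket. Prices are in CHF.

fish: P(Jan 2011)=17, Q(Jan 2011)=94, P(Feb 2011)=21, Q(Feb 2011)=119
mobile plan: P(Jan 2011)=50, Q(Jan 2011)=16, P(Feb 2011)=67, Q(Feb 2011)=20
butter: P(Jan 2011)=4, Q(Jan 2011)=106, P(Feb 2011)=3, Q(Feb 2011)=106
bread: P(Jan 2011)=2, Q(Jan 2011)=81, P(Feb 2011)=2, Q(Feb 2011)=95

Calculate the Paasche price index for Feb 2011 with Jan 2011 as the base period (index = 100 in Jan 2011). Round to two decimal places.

Paasche price index uses current-period quantities as weights.
ΣP(Feb 2011)·Q(Feb 2011) = 21×119 + 67×20 + 3×106 + 2×95 = 2499 + 1340 + 318 + 190 = 4347
ΣP(Jan 2011)·Q(Feb 2011) = 17×119 + 50×20 + 4×106 + 2×95 = 2023 + 1000 + 424 + 190 = 3637
Index = 4347 / 3637 × 100 = 119.5216

119.52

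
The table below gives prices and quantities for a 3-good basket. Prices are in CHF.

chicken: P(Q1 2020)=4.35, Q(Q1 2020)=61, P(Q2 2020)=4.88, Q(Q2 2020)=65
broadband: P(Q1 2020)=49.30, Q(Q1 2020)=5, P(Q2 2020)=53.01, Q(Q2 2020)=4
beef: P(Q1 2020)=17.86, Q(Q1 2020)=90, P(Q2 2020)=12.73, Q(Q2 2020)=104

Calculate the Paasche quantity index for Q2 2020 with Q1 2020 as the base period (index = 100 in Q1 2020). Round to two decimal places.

108.47

Paasche quantity index uses current-period prices as weights.
ΣP(Q2 2020)·Q(Q2 2020) = 4.88×65 + 53.01×4 + 12.73×104 = 317.2 + 212.04 + 1323.92 = 1853.16
ΣP(Q2 2020)·Q(Q1 2020) = 4.88×61 + 53.01×5 + 12.73×90 = 297.68 + 265.05 + 1145.7 = 1708.43
Index = 1853.16 / 1708.43 × 100 = 108.4715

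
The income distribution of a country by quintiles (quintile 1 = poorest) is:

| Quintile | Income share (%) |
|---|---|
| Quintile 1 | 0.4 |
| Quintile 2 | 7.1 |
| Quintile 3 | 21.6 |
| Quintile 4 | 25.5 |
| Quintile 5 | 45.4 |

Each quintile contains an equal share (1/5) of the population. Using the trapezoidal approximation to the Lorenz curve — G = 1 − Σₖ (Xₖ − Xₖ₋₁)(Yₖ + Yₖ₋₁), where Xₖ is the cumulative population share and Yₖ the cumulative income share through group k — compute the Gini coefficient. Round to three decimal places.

0.434

Cumulative income shares Yₖ: 0.0040, 0.0750, 0.2910, 0.5460, 1.0000
Σ (Xₖ−Xₖ₋₁)(Yₖ+Yₖ₋₁) = (1/5)(0.0040+0.0000) + (1/5)(0.0750+0.0040) + (1/5)(0.2910+0.0750) + (1/5)(0.5460+0.2910) + (1/5)(1.0000+0.5460)
  = 0.0008 + 0.0158 + 0.0732 + 0.1674 + 0.3092 = 0.5664
G = 1 − 0.5664 = 0.4336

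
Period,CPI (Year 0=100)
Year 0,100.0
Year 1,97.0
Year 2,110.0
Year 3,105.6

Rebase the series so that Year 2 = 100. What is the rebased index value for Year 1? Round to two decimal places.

Rebased(Year 1) = 97.0 / 110.0 × 100 = 88.1818

88.18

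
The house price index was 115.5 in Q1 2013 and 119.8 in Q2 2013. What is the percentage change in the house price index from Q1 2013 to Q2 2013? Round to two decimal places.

3.72%

Change = (119.8 − 115.5) / 115.5 × 100
       = 4.3 / 115.5 × 100 = 3.7229%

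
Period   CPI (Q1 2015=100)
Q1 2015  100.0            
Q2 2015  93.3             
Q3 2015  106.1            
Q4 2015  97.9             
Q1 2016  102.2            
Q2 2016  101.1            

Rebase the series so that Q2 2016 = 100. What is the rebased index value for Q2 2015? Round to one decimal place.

Rebased(Q2 2015) = 93.3 / 101.1 × 100 = 92.2849

92.3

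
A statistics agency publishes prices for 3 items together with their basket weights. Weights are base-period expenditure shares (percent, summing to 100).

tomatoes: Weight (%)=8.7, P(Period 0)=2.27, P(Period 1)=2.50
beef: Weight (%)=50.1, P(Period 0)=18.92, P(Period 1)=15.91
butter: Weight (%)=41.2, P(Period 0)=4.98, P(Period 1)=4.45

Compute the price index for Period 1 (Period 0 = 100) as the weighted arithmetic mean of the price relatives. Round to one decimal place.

tomatoes: 8.7 × (2.50/2.27) = 8.7 × 1.101322 = 9.5815
beef: 50.1 × (15.91/18.92) = 50.1 × 0.840909 = 42.1295
butter: 41.2 × (4.45/4.98) = 41.2 × 0.893574 = 36.8153
Index = Σ wᵢ·(p₁ᵢ/p₀ᵢ) = 9.5815 + 42.1295 + 36.8153 = 88.5263

88.5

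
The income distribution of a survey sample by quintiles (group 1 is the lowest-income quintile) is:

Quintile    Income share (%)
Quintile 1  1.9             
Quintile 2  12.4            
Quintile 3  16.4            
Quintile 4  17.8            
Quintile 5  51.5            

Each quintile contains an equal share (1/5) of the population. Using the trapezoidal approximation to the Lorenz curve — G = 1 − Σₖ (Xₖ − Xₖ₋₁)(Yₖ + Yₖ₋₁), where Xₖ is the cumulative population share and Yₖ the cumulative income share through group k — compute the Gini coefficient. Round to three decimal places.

0.418

Cumulative income shares Yₖ: 0.0190, 0.1430, 0.3070, 0.4850, 1.0000
Σ (Xₖ−Xₖ₋₁)(Yₖ+Yₖ₋₁) = (1/5)(0.0190+0.0000) + (1/5)(0.1430+0.0190) + (1/5)(0.3070+0.1430) + (1/5)(0.4850+0.3070) + (1/5)(1.0000+0.4850)
  = 0.0038 + 0.0324 + 0.0900 + 0.1584 + 0.2970 = 0.5816
G = 1 − 0.5816 = 0.4184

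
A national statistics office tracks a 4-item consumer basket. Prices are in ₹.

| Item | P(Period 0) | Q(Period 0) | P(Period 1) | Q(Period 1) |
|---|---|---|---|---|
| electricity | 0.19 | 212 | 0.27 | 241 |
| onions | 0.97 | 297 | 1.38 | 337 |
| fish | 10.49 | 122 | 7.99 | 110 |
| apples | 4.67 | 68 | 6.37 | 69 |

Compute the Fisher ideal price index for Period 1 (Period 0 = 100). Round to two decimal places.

Laspeyres component (base-period weights):
ΣP(Period 1)Q(Period 0) = 0.27×212 + 1.38×297 + 7.99×122 + 6.37×68 = 57.24 + 409.86 + 974.78 + 433.16 = 1875.04
ΣP(Period 0)Q(Period 0) = 0.19×212 + 0.97×297 + 10.49×122 + 4.67×68 = 40.28 + 288.09 + 1279.78 + 317.56 = 1925.71
L = 1875.04 / 1925.71 × 100 = 97.3688
Paasche component (current-period weights):
ΣP(Period 1)Q(Period 1) = 0.27×241 + 1.38×337 + 7.99×110 + 6.37×69 = 65.07 + 465.06 + 878.9 + 439.53 = 1848.56
ΣP(Period 0)Q(Period 1) = 0.19×241 + 0.97×337 + 10.49×110 + 4.67×69 = 45.79 + 326.89 + 1153.9 + 322.23 = 1848.81
P = 1848.56 / 1848.81 × 100 = 99.9865
Fisher = √(L × P) = √(97.3688 × 99.9865) = 98.6689

98.67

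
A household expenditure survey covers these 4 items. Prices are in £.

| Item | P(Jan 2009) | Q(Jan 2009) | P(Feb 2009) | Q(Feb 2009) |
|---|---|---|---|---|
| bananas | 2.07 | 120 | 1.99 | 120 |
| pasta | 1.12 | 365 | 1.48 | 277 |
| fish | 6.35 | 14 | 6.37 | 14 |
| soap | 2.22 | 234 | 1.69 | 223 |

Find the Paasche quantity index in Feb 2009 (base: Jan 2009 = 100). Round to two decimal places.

88.22

Paasche quantity index uses current-period prices as weights.
ΣP(Feb 2009)·Q(Feb 2009) = 1.99×120 + 1.48×277 + 6.37×14 + 1.69×223 = 238.8 + 409.96 + 89.18 + 376.87 = 1114.81
ΣP(Feb 2009)·Q(Jan 2009) = 1.99×120 + 1.48×365 + 6.37×14 + 1.69×234 = 238.8 + 540.2 + 89.18 + 395.46 = 1263.64
Index = 1114.81 / 1263.64 × 100 = 88.2221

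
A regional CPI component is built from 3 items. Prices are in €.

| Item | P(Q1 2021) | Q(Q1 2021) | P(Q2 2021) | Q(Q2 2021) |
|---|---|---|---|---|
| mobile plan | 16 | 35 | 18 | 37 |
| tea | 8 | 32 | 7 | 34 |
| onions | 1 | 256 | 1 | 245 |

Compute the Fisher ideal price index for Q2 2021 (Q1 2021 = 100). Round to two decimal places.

103.58

Laspeyres component (base-period weights):
ΣP(Q2 2021)Q(Q1 2021) = 18×35 + 7×32 + 1×256 = 630 + 224 + 256 = 1110
ΣP(Q1 2021)Q(Q1 2021) = 16×35 + 8×32 + 1×256 = 560 + 256 + 256 = 1072
L = 1110 / 1072 × 100 = 103.5448
Paasche component (current-period weights):
ΣP(Q2 2021)Q(Q2 2021) = 18×37 + 7×34 + 1×245 = 666 + 238 + 245 = 1149
ΣP(Q1 2021)Q(Q2 2021) = 16×37 + 8×34 + 1×245 = 592 + 272 + 245 = 1109
P = 1149 / 1109 × 100 = 103.6069
Fisher = √(L × P) = √(103.5448 × 103.6069) = 103.5758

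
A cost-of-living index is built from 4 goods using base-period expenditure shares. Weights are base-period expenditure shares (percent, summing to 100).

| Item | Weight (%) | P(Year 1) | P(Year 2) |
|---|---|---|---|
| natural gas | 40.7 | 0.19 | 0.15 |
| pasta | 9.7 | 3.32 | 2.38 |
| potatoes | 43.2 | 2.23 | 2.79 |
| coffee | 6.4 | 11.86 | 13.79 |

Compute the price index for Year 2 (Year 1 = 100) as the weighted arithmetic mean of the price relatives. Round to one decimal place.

100.6

natural gas: 40.7 × (0.15/0.19) = 40.7 × 0.789474 = 32.1316
pasta: 9.7 × (2.38/3.32) = 9.7 × 0.716867 = 6.9536
potatoes: 43.2 × (2.79/2.23) = 43.2 × 1.251121 = 54.0484
coffee: 6.4 × (13.79/11.86) = 6.4 × 1.162732 = 7.4415
Index = Σ wᵢ·(p₁ᵢ/p₀ᵢ) = 32.1316 + 6.9536 + 54.0484 + 7.4415 = 100.5751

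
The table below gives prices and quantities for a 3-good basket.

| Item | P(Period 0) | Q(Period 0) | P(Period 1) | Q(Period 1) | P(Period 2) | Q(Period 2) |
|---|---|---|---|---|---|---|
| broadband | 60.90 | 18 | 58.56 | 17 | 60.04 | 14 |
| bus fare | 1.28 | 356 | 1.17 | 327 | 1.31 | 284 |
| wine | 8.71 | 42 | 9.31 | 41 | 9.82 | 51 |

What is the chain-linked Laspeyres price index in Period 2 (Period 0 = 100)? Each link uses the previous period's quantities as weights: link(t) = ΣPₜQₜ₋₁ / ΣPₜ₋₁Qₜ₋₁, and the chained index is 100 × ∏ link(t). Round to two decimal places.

102.14

Link Period 0→Period 1:
ΣP(Period 1)Q(Period 0) = 58.56×18 + 1.17×356 + 9.31×42 = 1054.08 + 416.52 + 391.02 = 1861.62
ΣP(Period 0)Q(Period 0) = 60.90×18 + 1.28×356 + 8.71×42 = 1096.2 + 455.68 + 365.82 = 1917.7
link = 1861.62/1917.7 = 0.970757
Link Period 1→Period 2:
ΣP(Period 2)Q(Period 1) = 60.04×17 + 1.31×327 + 9.82×41 = 1020.68 + 428.37 + 402.62 = 1851.67
ΣP(Period 1)Q(Period 1) = 58.56×17 + 1.17×327 + 9.31×41 = 995.52 + 382.59 + 381.71 = 1759.82
link = 1851.67/1759.82 = 1.052193
Chained index = 100 × 0.970757 × 1.052193 = 102.1423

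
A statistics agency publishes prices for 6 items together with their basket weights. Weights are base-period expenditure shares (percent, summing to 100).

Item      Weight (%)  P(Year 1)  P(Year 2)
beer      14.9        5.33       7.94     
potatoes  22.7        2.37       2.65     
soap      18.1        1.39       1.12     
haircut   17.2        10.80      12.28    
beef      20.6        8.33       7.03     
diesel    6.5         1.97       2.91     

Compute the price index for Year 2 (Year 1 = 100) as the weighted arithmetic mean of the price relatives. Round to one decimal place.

beer: 14.9 × (7.94/5.33) = 14.9 × 1.489681 = 22.1962
potatoes: 22.7 × (2.65/2.37) = 22.7 × 1.118143 = 25.3819
soap: 18.1 × (1.12/1.39) = 18.1 × 0.805755 = 14.5842
haircut: 17.2 × (12.28/10.80) = 17.2 × 1.137037 = 19.5570
beef: 20.6 × (7.03/8.33) = 20.6 × 0.843938 = 17.3851
diesel: 6.5 × (2.91/1.97) = 6.5 × 1.477157 = 9.6015
Index = Σ wᵢ·(p₁ᵢ/p₀ᵢ) = 22.1962 + 25.3819 + 14.5842 + 19.5570 + 17.3851 + 9.6015 = 108.7060

108.7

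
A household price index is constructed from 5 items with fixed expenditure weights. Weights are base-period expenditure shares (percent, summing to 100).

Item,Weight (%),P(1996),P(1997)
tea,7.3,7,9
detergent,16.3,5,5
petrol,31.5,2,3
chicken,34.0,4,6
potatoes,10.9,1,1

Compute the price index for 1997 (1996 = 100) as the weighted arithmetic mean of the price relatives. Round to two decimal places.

tea: 7.3 × (9/7) = 7.3 × 1.285714 = 9.3857
detergent: 16.3 × (5/5) = 16.3 × 1.000000 = 16.3000
petrol: 31.5 × (3/2) = 31.5 × 1.500000 = 47.2500
chicken: 34.0 × (6/4) = 34.0 × 1.500000 = 51.0000
potatoes: 10.9 × (1/1) = 10.9 × 1.000000 = 10.9000
Index = Σ wᵢ·(p₁ᵢ/p₀ᵢ) = 9.3857 + 16.3000 + 47.2500 + 51.0000 + 10.9000 = 134.8357

134.84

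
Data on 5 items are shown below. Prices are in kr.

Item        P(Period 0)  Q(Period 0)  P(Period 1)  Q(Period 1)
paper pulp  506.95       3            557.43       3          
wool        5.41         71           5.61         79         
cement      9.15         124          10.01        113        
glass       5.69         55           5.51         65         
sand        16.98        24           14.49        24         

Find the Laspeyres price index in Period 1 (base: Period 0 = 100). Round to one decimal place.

Laspeyres price index uses base-period quantities as weights.
ΣP(Period 1)·Q(Period 0) = 557.43×3 + 5.61×71 + 10.01×124 + 5.51×55 + 14.49×24 = 1672.29 + 398.31 + 1241.24 + 303.05 + 347.76 = 3962.65
ΣP(Period 0)·Q(Period 0) = 506.95×3 + 5.41×71 + 9.15×124 + 5.69×55 + 16.98×24 = 1520.85 + 384.11 + 1134.6 + 312.95 + 407.52 = 3760.03
Index = 3962.65 / 3760.03 × 100 = 105.3888

105.4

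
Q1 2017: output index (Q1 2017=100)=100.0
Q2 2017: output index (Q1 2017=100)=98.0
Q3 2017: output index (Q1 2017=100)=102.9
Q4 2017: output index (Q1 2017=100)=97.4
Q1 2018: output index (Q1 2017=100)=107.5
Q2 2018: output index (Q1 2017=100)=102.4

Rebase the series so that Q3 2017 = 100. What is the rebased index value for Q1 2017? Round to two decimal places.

97.18

Rebased(Q1 2017) = 100.0 / 102.9 × 100 = 97.1817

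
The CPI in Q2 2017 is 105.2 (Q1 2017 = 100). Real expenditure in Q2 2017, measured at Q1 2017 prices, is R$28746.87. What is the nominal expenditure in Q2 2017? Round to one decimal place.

30241.7

Nominal = Real × (Index/100) = 28746.87 × (105.2/100)
        = 28746.87 × 1.052 = 30241.7072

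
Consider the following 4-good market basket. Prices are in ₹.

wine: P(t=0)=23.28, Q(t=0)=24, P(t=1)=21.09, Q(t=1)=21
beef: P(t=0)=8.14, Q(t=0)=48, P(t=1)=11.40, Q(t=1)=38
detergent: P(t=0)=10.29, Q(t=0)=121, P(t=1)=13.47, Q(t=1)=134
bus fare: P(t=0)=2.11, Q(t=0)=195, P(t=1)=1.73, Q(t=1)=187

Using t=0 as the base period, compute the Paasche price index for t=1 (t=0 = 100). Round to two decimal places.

116.84

Paasche price index uses current-period quantities as weights.
ΣP(t=1)·Q(t=1) = 21.09×21 + 11.40×38 + 13.47×134 + 1.73×187 = 442.89 + 433.2 + 1804.98 + 323.51 = 3004.58
ΣP(t=0)·Q(t=1) = 23.28×21 + 8.14×38 + 10.29×134 + 2.11×187 = 488.88 + 309.32 + 1378.86 + 394.57 = 2571.63
Index = 3004.58 / 2571.63 × 100 = 116.8356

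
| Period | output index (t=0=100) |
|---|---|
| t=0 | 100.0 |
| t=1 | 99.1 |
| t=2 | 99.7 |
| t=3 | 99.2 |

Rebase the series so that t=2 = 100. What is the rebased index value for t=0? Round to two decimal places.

Rebased(t=0) = 100.0 / 99.7 × 100 = 100.3009

100.30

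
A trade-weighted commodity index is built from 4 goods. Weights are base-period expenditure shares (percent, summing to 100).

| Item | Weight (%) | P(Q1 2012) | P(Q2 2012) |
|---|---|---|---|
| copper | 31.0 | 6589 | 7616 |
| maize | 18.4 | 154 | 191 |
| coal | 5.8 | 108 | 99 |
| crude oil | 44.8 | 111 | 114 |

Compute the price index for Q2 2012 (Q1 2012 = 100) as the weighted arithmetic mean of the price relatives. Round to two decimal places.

109.98

copper: 31.0 × (7616/6589) = 31.0 × 1.155866 = 35.8318
maize: 18.4 × (191/154) = 18.4 × 1.240260 = 22.8208
coal: 5.8 × (99/108) = 5.8 × 0.916667 = 5.3167
crude oil: 44.8 × (114/111) = 44.8 × 1.027027 = 46.0108
Index = Σ wᵢ·(p₁ᵢ/p₀ᵢ) = 35.8318 + 22.8208 + 5.3167 + 46.0108 = 109.9801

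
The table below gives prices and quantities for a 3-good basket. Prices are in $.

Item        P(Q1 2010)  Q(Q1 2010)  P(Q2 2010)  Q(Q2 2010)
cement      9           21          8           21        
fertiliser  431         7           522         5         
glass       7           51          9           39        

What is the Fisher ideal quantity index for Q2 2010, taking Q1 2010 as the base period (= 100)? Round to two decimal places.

73.27

Laspeyres component (base-period weights):
ΣP(Q1 2010)Q(Q2 2010) = 9×21 + 431×5 + 7×39 = 189 + 2155 + 273 = 2617
ΣP(Q1 2010)Q(Q1 2010) = 9×21 + 431×7 + 7×51 = 189 + 3017 + 357 = 3563
L = 2617 / 3563 × 100 = 73.4493
Paasche component (current-period weights):
ΣP(Q2 2010)Q(Q2 2010) = 8×21 + 522×5 + 9×39 = 168 + 2610 + 351 = 3129
ΣP(Q2 2010)Q(Q1 2010) = 8×21 + 522×7 + 9×51 = 168 + 3654 + 459 = 4281
P = 3129 / 4281 × 100 = 73.0904
Fisher = √(L × P) = √(73.4493 × 73.0904) = 73.2697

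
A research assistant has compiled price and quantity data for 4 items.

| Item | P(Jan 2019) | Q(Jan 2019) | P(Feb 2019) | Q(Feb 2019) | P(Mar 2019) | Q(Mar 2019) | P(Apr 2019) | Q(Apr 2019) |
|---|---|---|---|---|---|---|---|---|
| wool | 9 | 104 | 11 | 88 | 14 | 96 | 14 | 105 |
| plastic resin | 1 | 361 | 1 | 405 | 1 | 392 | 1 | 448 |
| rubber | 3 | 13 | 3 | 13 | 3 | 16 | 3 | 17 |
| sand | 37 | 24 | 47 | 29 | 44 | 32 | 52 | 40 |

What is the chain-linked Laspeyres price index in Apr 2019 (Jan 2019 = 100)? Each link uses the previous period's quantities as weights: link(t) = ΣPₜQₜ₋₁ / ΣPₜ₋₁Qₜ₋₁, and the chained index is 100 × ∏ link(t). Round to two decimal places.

138.06

Link Jan 2019→Feb 2019:
ΣP(Feb 2019)Q(Jan 2019) = 11×104 + 1×361 + 3×13 + 47×24 = 1144 + 361 + 39 + 1128 = 2672
ΣP(Jan 2019)Q(Jan 2019) = 9×104 + 1×361 + 3×13 + 37×24 = 936 + 361 + 39 + 888 = 2224
link = 2672/2224 = 1.201439
Link Feb 2019→Mar 2019:
ΣP(Mar 2019)Q(Feb 2019) = 14×88 + 1×405 + 3×13 + 44×29 = 1232 + 405 + 39 + 1276 = 2952
ΣP(Feb 2019)Q(Feb 2019) = 11×88 + 1×405 + 3×13 + 47×29 = 968 + 405 + 39 + 1363 = 2775
link = 2952/2775 = 1.063784
Link Mar 2019→Apr 2019:
ΣP(Apr 2019)Q(Mar 2019) = 14×96 + 1×392 + 3×16 + 52×32 = 1344 + 392 + 48 + 1664 = 3448
ΣP(Mar 2019)Q(Mar 2019) = 14×96 + 1×392 + 3×16 + 44×32 = 1344 + 392 + 48 + 1408 = 3192
link = 3448/3192 = 1.080201
Chained index = 100 × 1.201439 × 1.063784 × 1.080201 = 138.0573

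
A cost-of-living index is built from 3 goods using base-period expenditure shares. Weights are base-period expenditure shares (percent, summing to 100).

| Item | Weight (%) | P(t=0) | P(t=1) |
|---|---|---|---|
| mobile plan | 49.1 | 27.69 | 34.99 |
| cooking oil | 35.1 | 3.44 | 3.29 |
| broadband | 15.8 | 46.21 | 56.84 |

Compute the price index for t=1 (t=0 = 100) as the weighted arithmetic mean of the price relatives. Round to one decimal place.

mobile plan: 49.1 × (34.99/27.69) = 49.1 × 1.263633 = 62.0444
cooking oil: 35.1 × (3.29/3.44) = 35.1 × 0.956395 = 33.5695
broadband: 15.8 × (56.84/46.21) = 15.8 × 1.230037 = 19.4346
Index = Σ wᵢ·(p₁ᵢ/p₀ᵢ) = 62.0444 + 33.5695 + 19.4346 = 115.0484

115.0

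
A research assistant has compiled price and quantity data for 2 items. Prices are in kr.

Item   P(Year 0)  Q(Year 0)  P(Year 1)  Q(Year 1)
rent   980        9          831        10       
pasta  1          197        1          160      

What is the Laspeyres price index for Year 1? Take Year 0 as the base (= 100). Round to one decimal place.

85.1

Laspeyres price index uses base-period quantities as weights.
ΣP(Year 1)·Q(Year 0) = 831×9 + 1×197 = 7479 + 197 = 7676
ΣP(Year 0)·Q(Year 0) = 980×9 + 1×197 = 8820 + 197 = 9017
Index = 7676 / 9017 × 100 = 85.1281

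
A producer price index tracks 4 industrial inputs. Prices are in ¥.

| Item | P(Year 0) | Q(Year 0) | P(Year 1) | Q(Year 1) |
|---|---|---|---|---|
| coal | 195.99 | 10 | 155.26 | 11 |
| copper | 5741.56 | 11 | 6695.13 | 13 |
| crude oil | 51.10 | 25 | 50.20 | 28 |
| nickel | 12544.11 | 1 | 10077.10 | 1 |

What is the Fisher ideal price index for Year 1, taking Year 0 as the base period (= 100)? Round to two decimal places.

110.02

Laspeyres component (base-period weights):
ΣP(Year 1)Q(Year 0) = 155.26×10 + 6695.13×11 + 50.20×25 + 10077.10×1 = 1552.6 + 73646.43 + 1255 + 10077.1 = 86531.13
ΣP(Year 0)Q(Year 0) = 195.99×10 + 5741.56×11 + 51.10×25 + 12544.11×1 = 1959.9 + 63157.16 + 1277.5 + 12544.11 = 78938.67
L = 86531.13 / 78938.67 × 100 = 109.6182
Paasche component (current-period weights):
ΣP(Year 1)Q(Year 1) = 155.26×11 + 6695.13×13 + 50.20×28 + 10077.10×1 = 1707.86 + 87036.69 + 1405.6 + 10077.1 = 100227.25
ΣP(Year 0)Q(Year 1) = 195.99×11 + 5741.56×13 + 51.10×28 + 12544.11×1 = 2155.89 + 74640.28 + 1430.8 + 12544.11 = 90771.08
P = 100227.25 / 90771.08 × 100 = 110.4176
Fisher = √(L × P) = √(109.6182 × 110.4176) = 110.0172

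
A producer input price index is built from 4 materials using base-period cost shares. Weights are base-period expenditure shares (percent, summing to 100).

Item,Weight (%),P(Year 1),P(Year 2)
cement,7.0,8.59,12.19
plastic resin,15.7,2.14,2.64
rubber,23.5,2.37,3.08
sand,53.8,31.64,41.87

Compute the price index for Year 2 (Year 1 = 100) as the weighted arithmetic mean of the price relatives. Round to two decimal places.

131.04

cement: 7.0 × (12.19/8.59) = 7.0 × 1.419092 = 9.9336
plastic resin: 15.7 × (2.64/2.14) = 15.7 × 1.233645 = 19.3682
rubber: 23.5 × (3.08/2.37) = 23.5 × 1.299578 = 30.5401
sand: 53.8 × (41.87/31.64) = 53.8 × 1.323325 = 71.1949
Index = Σ wᵢ·(p₁ᵢ/p₀ᵢ) = 9.9336 + 19.3682 + 30.5401 + 71.1949 = 131.0368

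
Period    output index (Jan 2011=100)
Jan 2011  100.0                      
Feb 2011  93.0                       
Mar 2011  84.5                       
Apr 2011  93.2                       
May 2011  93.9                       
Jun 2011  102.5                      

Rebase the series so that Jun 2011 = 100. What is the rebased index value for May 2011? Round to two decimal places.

91.61

Rebased(May 2011) = 93.9 / 102.5 × 100 = 91.6098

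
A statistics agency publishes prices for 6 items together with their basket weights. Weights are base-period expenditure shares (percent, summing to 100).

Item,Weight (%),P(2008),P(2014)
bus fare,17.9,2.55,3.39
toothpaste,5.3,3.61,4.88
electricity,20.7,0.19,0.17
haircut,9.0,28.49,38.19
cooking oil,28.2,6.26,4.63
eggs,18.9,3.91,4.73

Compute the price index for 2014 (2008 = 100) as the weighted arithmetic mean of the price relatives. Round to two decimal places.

105.27

bus fare: 17.9 × (3.39/2.55) = 17.9 × 1.329412 = 23.7965
toothpaste: 5.3 × (4.88/3.61) = 5.3 × 1.351801 = 7.1645
electricity: 20.7 × (0.17/0.19) = 20.7 × 0.894737 = 18.5211
haircut: 9.0 × (38.19/28.49) = 9.0 × 1.340470 = 12.0642
cooking oil: 28.2 × (4.63/6.26) = 28.2 × 0.739617 = 20.8572
eggs: 18.9 × (4.73/3.91) = 18.9 × 1.209719 = 22.8637
Index = Σ wᵢ·(p₁ᵢ/p₀ᵢ) = 23.7965 + 7.1645 + 18.5211 + 12.0642 + 20.8572 + 22.8637 = 105.2672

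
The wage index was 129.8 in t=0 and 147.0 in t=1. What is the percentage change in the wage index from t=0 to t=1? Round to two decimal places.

Change = (147.0 − 129.8) / 129.8 × 100
       = 17.2 / 129.8 × 100 = 13.2512%

13.25%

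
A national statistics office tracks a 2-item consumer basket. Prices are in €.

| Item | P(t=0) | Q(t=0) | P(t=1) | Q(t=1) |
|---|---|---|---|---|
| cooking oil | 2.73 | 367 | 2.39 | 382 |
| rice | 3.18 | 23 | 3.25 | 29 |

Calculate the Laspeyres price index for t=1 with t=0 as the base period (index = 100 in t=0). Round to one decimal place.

Laspeyres price index uses base-period quantities as weights.
ΣP(t=1)·Q(t=0) = 2.39×367 + 3.25×23 = 877.13 + 74.75 = 951.88
ΣP(t=0)·Q(t=0) = 2.73×367 + 3.18×23 = 1001.91 + 73.14 = 1075.05
Index = 951.88 / 1075.05 × 100 = 88.5429

88.5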